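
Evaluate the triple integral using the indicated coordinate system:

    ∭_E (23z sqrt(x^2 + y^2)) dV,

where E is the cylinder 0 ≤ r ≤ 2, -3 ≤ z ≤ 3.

In cylindrical coordinates, x = r cos(θ), y = r sin(θ), z = z, and dV = r dr dθ dz.

The integrand becomes 23r z, so

    ∭_E (23z sqrt(x^2 + y^2)) dV = ∫_{0}^{2π} ∫_{0}^{2} ∫_{-3}^{3} (23r z) · r dz dr dθ.

Inner (z): 0.
Middle (r from 0 to 2): 0.
Outer (θ): 0.

Therefore the triple integral equals 0.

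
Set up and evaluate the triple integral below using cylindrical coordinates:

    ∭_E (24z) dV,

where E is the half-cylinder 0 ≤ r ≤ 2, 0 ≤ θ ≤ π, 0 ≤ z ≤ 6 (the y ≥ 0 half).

In cylindrical coordinates, x = r cos(θ), y = r sin(θ), z = z, and dV = r dr dθ dz.

The integrand becomes 24z, so

    ∭_E (24z) dV = ∫_{0}^{π} ∫_{0}^{2} ∫_{0}^{6} (24z) · r dz dr dθ.

Inner (z): 432r.
Middle (r from 0 to 2): 864.
Outer (θ): 864π.

Therefore the triple integral equals 864π.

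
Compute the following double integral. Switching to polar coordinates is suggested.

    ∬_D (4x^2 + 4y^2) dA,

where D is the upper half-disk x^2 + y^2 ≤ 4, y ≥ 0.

The region D is 0 ≤ r ≤ 2, 0 ≤ θ ≤ π in polar coordinates, where x = r cos(θ), y = r sin(θ), and dA = r dr dθ.

Under the substitution, the integrand becomes 4r^2, so

    ∬_D (4x^2 + 4y^2) dA = ∫_{0}^{π} ∫_{0}^{2} (4r^2) · r dr dθ.

Inner integral (in r): ∫_{0}^{2} (4r^2) · r dr = 16.

Outer integral (in θ): ∫_{0}^{π} (16) dθ = 16π.

Therefore ∬_D (4x^2 + 4y^2) dA = 16π.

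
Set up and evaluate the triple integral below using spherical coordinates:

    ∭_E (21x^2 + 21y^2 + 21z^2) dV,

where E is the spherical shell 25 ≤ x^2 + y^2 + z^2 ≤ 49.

In spherical coordinates, x = ρ sin(φ) cos(θ), y = ρ sin(φ) sin(θ), z = ρ cos(φ), and dV = ρ^2 sin(φ) dρ dφ dθ.

The integrand becomes 21ρ^2, so

    ∭_E (21x^2 + 21y^2 + 21z^2) dV = ∫_{0}^{2π} ∫_{0}^{π} ∫_{5}^{7} (21ρ^2) · ρ^2 sin(φ) dρ dφ dθ.

Inner (ρ): 287322sin(φ)/5.
Middle (φ): 574644/5.
Outer (θ): 1149288π/5.

Therefore the triple integral equals 1149288π/5.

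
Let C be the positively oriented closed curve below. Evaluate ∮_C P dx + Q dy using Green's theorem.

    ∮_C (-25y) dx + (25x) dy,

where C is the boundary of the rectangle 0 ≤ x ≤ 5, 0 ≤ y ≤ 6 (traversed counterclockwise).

Green's theorem converts the closed line integral into a double integral over the enclosed region D:

    ∮_C P dx + Q dy = ∬_D (∂Q/∂x - ∂P/∂y) dA.

Here P = -25y, Q = 25x, so

    ∂Q/∂x = 25,    ∂P/∂y = -25,
    ∂Q/∂x - ∂P/∂y = 50.

D is the region 0 ≤ x ≤ 5, 0 ≤ y ≤ 6. Evaluating the double integral:

    ∬_D (50) dA = ∫_0^{5} ∫_0^{6} (50) dy dx.

Inner (y from 0 to 6): 300.
Outer (x from 0 to 5): 1500.

Therefore ∮_C P dx + Q dy = 1500.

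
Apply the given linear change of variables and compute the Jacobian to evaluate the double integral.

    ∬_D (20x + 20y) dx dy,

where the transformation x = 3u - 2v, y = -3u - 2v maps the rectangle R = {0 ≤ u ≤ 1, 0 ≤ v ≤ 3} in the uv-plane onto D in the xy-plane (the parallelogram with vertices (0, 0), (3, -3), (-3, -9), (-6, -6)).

Compute the Jacobian determinant of (x, y) with respect to (u, v):

    ∂(x,y)/∂(u,v) = | 3  -2 | = (3)(-2) - (-2)(-3) = -12.
                   | -3  -2 |

Its absolute value is |J| = 12 (the area scaling factor).

Substituting x = 3u - 2v, y = -3u - 2v into the integrand,

    20x + 20y → -80v,

so the integral becomes

    ∬_R (-80v) · |J| du dv = ∫_0^1 ∫_0^3 (-960v) dv du.

Inner (v): -4320.
Outer (u): -4320.

Therefore ∬_D (20x + 20y) dx dy = -4320.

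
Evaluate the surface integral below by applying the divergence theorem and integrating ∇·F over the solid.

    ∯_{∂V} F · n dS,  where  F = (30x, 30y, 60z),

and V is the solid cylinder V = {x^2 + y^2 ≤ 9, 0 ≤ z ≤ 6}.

By the divergence theorem,

    ∯_{∂V} F · n dS = ∭_V (∇ · F) dV.

Compute the divergence:
    ∇ · F = ∂F_x/∂x + ∂F_y/∂y + ∂F_z/∂z = 30 + 30 + 60 = 120.

In cylindrical coordinates, x = r cos(θ), y = r sin(θ), z = z, dV = r dr dθ dz, with 0 ≤ r ≤ 3, 0 ≤ θ ≤ 2π, 0 ≤ z ≤ 6.

The integrand, after substitution and multiplying by the volume element, becomes (120) · r, so

    ∭_V (∇·F) dV = ∫_0^{2π} ∫_0^{3} ∫_0^{6} (120) · r dz dr dθ.

Inner (z from 0 to 6): 720r.
Middle (r from 0 to 3): 3240.
Outer (θ from 0 to 2π): 6480π.

Therefore ∯_{∂V} F · n dS = 6480π.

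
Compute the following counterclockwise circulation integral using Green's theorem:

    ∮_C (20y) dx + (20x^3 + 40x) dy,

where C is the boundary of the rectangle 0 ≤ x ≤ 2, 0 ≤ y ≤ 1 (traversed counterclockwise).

Green's theorem converts the closed line integral into a double integral over the enclosed region D:

    ∮_C P dx + Q dy = ∬_D (∂Q/∂x - ∂P/∂y) dA.

Here P = 20y, Q = 20x^3 + 40x, so

    ∂Q/∂x = 60x^2 + 40,    ∂P/∂y = 20,
    ∂Q/∂x - ∂P/∂y = 60x^2 + 20.

D is the region 0 ≤ x ≤ 2, 0 ≤ y ≤ 1. Evaluating the double integral:

    ∬_D (60x^2 + 20) dA = ∫_0^{2} ∫_0^{1} (60x^2 + 20) dy dx.

Inner (y from 0 to 1): 60x^2 + 20.
Outer (x from 0 to 2): 200.

Therefore ∮_C P dx + Q dy = 200.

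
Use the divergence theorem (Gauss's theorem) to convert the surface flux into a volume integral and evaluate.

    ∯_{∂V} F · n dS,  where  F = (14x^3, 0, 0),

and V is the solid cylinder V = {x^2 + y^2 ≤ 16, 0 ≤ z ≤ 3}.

By the divergence theorem,

    ∯_{∂V} F · n dS = ∭_V (∇ · F) dV.

Compute the divergence:
    ∇ · F = ∂F_x/∂x + ∂F_y/∂y + ∂F_z/∂z = 42x^2 + 0 + 0 = 42x^2.

In cylindrical coordinates, x = r cos(θ), y = r sin(θ), z = z, dV = r dr dθ dz, with 0 ≤ r ≤ 4, 0 ≤ θ ≤ 2π, 0 ≤ z ≤ 3.

The integrand, after substitution and multiplying by the volume element, becomes (42r^2cos(θ)^2) · r, so

    ∭_V (∇·F) dV = ∫_0^{2π} ∫_0^{4} ∫_0^{3} (42r^2cos(θ)^2) · r dz dr dθ.

Inner (z from 0 to 3): 126r^3cos(θ)^2.
Middle (r from 0 to 4): 8064cos(θ)^2.
Outer (θ from 0 to 2π): 8064π.

Therefore ∯_{∂V} F · n dS = 8064π.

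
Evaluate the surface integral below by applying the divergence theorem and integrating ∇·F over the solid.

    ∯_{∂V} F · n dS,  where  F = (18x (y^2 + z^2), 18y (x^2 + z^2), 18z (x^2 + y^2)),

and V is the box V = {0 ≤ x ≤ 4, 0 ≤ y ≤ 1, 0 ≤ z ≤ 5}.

By the divergence theorem,

    ∯_{∂V} F · n dS = ∭_V (∇ · F) dV.

Compute the divergence:
    ∇ · F = ∂F_x/∂x + ∂F_y/∂y + ∂F_z/∂z = 18y^2 + 18z^2 + 18x^2 + 18z^2 + 18x^2 + 18y^2 = 36x^2 + 36y^2 + 36z^2.

V is a rectangular box, so dV = dx dy dz with 0 ≤ x ≤ 4, 0 ≤ y ≤ 1, 0 ≤ z ≤ 5.

Integrate (36x^2 + 36y^2 + 36z^2) over V as an iterated integral:

    ∭_V (∇·F) dV = ∫_0^{4} ∫_0^{1} ∫_0^{5} (36x^2 + 36y^2 + 36z^2) dz dy dx.

Inner (z from 0 to 5): 180x^2 + 180y^2 + 1500.
Middle (y from 0 to 1): 180x^2 + 1560.
Outer (x from 0 to 4): 10080.

Therefore ∯_{∂V} F · n dS = 10080.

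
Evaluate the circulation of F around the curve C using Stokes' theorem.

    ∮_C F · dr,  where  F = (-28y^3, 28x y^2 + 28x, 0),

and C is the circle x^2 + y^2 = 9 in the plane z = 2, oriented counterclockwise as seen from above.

Let S be the flat disk x^2 + y^2 ≤ 9 in the plane z = 2, with upward unit normal n̂ = ẑ. By Stokes' theorem,

    ∮_C F · dr = ∬_S (∇ × F) · n̂ dS = ∬_D (curl F)_z dA,

where D is the disk x^2 + y^2 ≤ 9.

Compute the curl of F = (-28y^3, 28x y^2 + 28x, 0):
    (∇ × F)_x = ∂F_z/∂y - ∂F_y/∂z = 0,
    (∇ × F)_y = ∂F_x/∂z - ∂F_z/∂x = 0,
    (∇ × F)_z = ∂F_y/∂x - ∂F_x/∂y = 112y^2 + 28.

On z = 2, (curl F)_z = 112y^2 + 28.

Convert to polar (x = r cos θ, y = r sin θ, dA = r dr dθ); the integrand becomes 112r^2sin(θ)^2 + 28, so

    ∬_D (curl F)_z dA = ∫_0^{2π} ∫_0^{3} (112r^2sin(θ)^2 + 28) · r dr dθ.

Inner (r from 0 to 3): 2268sin(θ)^2 + 126.
Outer (θ from 0 to 2π): 2520π.

Therefore ∮_C F · dr = 2520π.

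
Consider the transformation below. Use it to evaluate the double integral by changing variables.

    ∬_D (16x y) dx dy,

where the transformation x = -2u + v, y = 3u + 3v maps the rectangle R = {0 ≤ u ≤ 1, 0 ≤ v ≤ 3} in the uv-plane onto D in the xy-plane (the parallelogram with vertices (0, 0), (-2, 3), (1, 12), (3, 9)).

Compute the Jacobian determinant of (x, y) with respect to (u, v):

    ∂(x,y)/∂(u,v) = | -2  1 | = (-2)(3) - (1)(3) = -9.
                   | 3  3 |

Its absolute value is |J| = 9 (the area scaling factor).

Substituting x = -2u + v, y = 3u + 3v into the integrand,

    16x y → -96u^2 - 48u v + 48v^2,

so the integral becomes

    ∬_R (-96u^2 - 48u v + 48v^2) · |J| du dv = ∫_0^1 ∫_0^3 (-864u^2 - 432u v + 432v^2) dv du.

Inner (v): -2592u^2 - 1944u + 3888.
Outer (u): 2052.

Therefore ∬_D (16x y) dx dy = 2052.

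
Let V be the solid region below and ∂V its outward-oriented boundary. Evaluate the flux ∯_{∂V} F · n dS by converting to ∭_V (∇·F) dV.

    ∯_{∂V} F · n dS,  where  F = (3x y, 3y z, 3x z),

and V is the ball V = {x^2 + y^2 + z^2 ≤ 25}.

By the divergence theorem,

    ∯_{∂V} F · n dS = ∭_V (∇ · F) dV.

Compute the divergence:
    ∇ · F = ∂F_x/∂x + ∂F_y/∂y + ∂F_z/∂z = 3y + 3z + 3x = 3x + 3y + 3z.

In spherical coordinates, x = ρ sin(φ) cos(θ), y = ρ sin(φ) sin(θ), z = ρ cos(φ), dV = ρ^2 sin(φ) dρ dφ dθ, with 0 ≤ ρ ≤ 5, 0 ≤ φ ≤ π, 0 ≤ θ ≤ 2π.

The integrand, after substitution and multiplying by the volume element, becomes (3ρ (sqrt(2)sin(φ)sin(θ + π/4) + cos(φ))) · ρ^2 sin(φ), so

    ∭_V (∇·F) dV = ∫_0^{2π} ∫_0^{π} ∫_0^{5} (3ρ (sqrt(2)sin(φ)sin(θ + π/4) + cos(φ))) · ρ^2 sin(φ) dρ dφ dθ.

Inner (ρ from 0 to 5): 1875(sqrt(2)sin(φ)sin(θ + π/4) + cos(φ))sin(φ)/4.
Middle (φ from 0 to π): 1875sqrt(2)π sin(θ + π/4)/8.
Outer (θ from 0 to 2π): 0.

Therefore ∯_{∂V} F · n dS = 0.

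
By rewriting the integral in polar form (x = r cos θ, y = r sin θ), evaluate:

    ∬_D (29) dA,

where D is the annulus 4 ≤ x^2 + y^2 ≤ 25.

The region D is 2 ≤ r ≤ 5, 0 ≤ θ ≤ 2π in polar coordinates, where x = r cos(θ), y = r sin(θ), and dA = r dr dθ.

Under the substitution, the integrand becomes 29, so

    ∬_D (29) dA = ∫_{0}^{2π} ∫_{2}^{5} (29) · r dr dθ.

Inner integral (in r): ∫_{2}^{5} (29) · r dr = 609/2.

Outer integral (in θ): ∫_{0}^{2π} (609/2) dθ = 609π.

Therefore ∬_D (29) dA = 609π.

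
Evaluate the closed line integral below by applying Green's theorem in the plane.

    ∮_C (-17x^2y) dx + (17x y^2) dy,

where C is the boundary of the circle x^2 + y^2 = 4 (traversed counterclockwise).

Green's theorem converts the closed line integral into a double integral over the enclosed region D:

    ∮_C P dx + Q dy = ∬_D (∂Q/∂x - ∂P/∂y) dA.

Here P = -17x^2y, Q = 17x y^2, so

    ∂Q/∂x = 17y^2,    ∂P/∂y = -17x^2,
    ∂Q/∂x - ∂P/∂y = 17x^2 + 17y^2.

D is the region x^2 + y^2 ≤ 4. Evaluating the double integral:

In polar coordinates (x = r cos θ, y = r sin θ, dA = r dr dθ) the integrand becomes 17r^2, so

    ∬_D (17x^2 + 17y^2) dA = ∫_0^{2π} ∫_0^{2} (17r^2) · r dr dθ.

Inner (r from 0 to 2): 68.
Outer (θ from 0 to 2π): 136π.

Therefore ∮_C P dx + Q dy = 136π.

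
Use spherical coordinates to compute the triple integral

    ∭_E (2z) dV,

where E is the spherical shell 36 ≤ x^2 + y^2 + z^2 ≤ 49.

In spherical coordinates, x = ρ sin(φ) cos(θ), y = ρ sin(φ) sin(θ), z = ρ cos(φ), and dV = ρ^2 sin(φ) dρ dφ dθ.

The integrand becomes 2ρ cos(φ), so

    ∭_E (2z) dV = ∫_{0}^{2π} ∫_{0}^{π} ∫_{6}^{7} (2ρ cos(φ)) · ρ^2 sin(φ) dρ dφ dθ.

Inner (ρ): 1105sin(2φ)/4.
Middle (φ): 0.
Outer (θ): 0.

Therefore the triple integral equals 0.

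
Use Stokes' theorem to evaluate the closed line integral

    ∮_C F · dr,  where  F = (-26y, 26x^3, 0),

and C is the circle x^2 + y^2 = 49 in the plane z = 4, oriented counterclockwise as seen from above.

Let S be the flat disk x^2 + y^2 ≤ 49 in the plane z = 4, with upward unit normal n̂ = ẑ. By Stokes' theorem,

    ∮_C F · dr = ∬_S (∇ × F) · n̂ dS = ∬_D (curl F)_z dA,

where D is the disk x^2 + y^2 ≤ 49.

Compute the curl of F = (-26y, 26x^3, 0):
    (∇ × F)_x = ∂F_z/∂y - ∂F_y/∂z = 0,
    (∇ × F)_y = ∂F_x/∂z - ∂F_z/∂x = 0,
    (∇ × F)_z = ∂F_y/∂x - ∂F_x/∂y = 78x^2 + 26.

On z = 4, (curl F)_z = 78x^2 + 26.

Convert to polar (x = r cos θ, y = r sin θ, dA = r dr dθ); the integrand becomes 78r^2cos(θ)^2 + 26, so

    ∬_D (curl F)_z dA = ∫_0^{2π} ∫_0^{7} (78r^2cos(θ)^2 + 26) · r dr dθ.

Inner (r from 0 to 7): 93639cos(θ)^2/2 + 637.
Outer (θ from 0 to 2π): 96187π/2.

Therefore ∮_C F · dr = 96187π/2.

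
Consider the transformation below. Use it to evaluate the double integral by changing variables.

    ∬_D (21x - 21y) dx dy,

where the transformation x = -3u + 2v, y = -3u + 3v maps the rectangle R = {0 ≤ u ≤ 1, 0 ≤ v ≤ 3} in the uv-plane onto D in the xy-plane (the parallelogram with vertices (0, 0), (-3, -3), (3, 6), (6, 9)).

Compute the Jacobian determinant of (x, y) with respect to (u, v):

    ∂(x,y)/∂(u,v) = | -3  2 | = (-3)(3) - (2)(-3) = -3.
                   | -3  3 |

Its absolute value is |J| = 3 (the area scaling factor).

Substituting x = -3u + 2v, y = -3u + 3v into the integrand,

    21x - 21y → -21v,

so the integral becomes

    ∬_R (-21v) · |J| du dv = ∫_0^1 ∫_0^3 (-63v) dv du.

Inner (v): -567/2.
Outer (u): -567/2.

Therefore ∬_D (21x - 21y) dx dy = -567/2.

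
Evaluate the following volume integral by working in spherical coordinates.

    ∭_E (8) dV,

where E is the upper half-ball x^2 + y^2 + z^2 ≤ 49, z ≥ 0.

In spherical coordinates, x = ρ sin(φ) cos(θ), y = ρ sin(φ) sin(θ), z = ρ cos(φ), and dV = ρ^2 sin(φ) dρ dφ dθ.

The integrand becomes 8, so

    ∭_E (8) dV = ∫_{0}^{2π} ∫_{0}^{π/2} ∫_{0}^{7} (8) · ρ^2 sin(φ) dρ dφ dθ.

Inner (ρ): 2744sin(φ)/3.
Middle (φ): 2744/3.
Outer (θ): 5488π/3.

Therefore the triple integral equals 5488π/3.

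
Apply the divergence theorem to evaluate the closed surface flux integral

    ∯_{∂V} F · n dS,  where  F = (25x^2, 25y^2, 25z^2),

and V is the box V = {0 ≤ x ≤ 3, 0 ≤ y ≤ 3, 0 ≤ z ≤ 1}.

By the divergence theorem,

    ∯_{∂V} F · n dS = ∭_V (∇ · F) dV.

Compute the divergence:
    ∇ · F = ∂F_x/∂x + ∂F_y/∂y + ∂F_z/∂z = 50x + 50y + 50z.

V is a rectangular box, so dV = dx dy dz with 0 ≤ x ≤ 3, 0 ≤ y ≤ 3, 0 ≤ z ≤ 1.

Integrate (50x + 50y + 50z) over V as an iterated integral:

    ∭_V (∇·F) dV = ∫_0^{3} ∫_0^{3} ∫_0^{1} (50x + 50y + 50z) dz dy dx.

Inner (z from 0 to 1): 50x + 50y + 25.
Middle (y from 0 to 3): 150x + 300.
Outer (x from 0 to 3): 1575.

Therefore ∯_{∂V} F · n dS = 1575.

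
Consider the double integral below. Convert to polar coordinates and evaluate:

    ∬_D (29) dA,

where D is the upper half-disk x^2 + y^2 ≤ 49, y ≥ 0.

The region D is 0 ≤ r ≤ 7, 0 ≤ θ ≤ π in polar coordinates, where x = r cos(θ), y = r sin(θ), and dA = r dr dθ.

Under the substitution, the integrand becomes 29, so

    ∬_D (29) dA = ∫_{0}^{π} ∫_{0}^{7} (29) · r dr dθ.

Inner integral (in r): ∫_{0}^{7} (29) · r dr = 1421/2.

Outer integral (in θ): ∫_{0}^{π} (1421/2) dθ = 1421π/2.

Therefore ∬_D (29) dA = 1421π/2.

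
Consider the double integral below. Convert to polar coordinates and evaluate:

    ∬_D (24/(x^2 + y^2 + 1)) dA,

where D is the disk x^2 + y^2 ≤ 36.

The region D is 0 ≤ r ≤ 6, 0 ≤ θ ≤ 2π in polar coordinates, where x = r cos(θ), y = r sin(θ), and dA = r dr dθ.

Under the substitution, the integrand becomes 24/(r^2 + 1), so

    ∬_D (24/(x^2 + y^2 + 1)) dA = ∫_{0}^{2π} ∫_{0}^{6} (24/(r^2 + 1)) · r dr dθ.

Inner integral (in r): ∫_{0}^{6} (24/(r^2 + 1)) · r dr = log(6582952005840035281).

Outer integral (in θ): ∫_{0}^{2π} (log(6582952005840035281)) dθ = 24π log(37).

Therefore ∬_D (24/(x^2 + y^2 + 1)) dA = 24π log(37).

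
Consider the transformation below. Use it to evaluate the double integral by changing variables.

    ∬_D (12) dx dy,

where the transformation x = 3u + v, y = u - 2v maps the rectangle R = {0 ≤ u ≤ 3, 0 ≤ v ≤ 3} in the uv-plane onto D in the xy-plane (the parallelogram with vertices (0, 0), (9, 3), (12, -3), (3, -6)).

Compute the Jacobian determinant of (x, y) with respect to (u, v):

    ∂(x,y)/∂(u,v) = | 3  1 | = (3)(-2) - (1)(1) = -7.
                   | 1  -2 |

Its absolute value is |J| = 7 (the area scaling factor).

Substituting x = 3u + v, y = u - 2v into the integrand,

    12 → 12,

so the integral becomes

    ∬_R (12) · |J| du dv = ∫_0^3 ∫_0^3 (84) dv du.

Inner (v): 252.
Outer (u): 756.

Therefore ∬_D (12) dx dy = 756.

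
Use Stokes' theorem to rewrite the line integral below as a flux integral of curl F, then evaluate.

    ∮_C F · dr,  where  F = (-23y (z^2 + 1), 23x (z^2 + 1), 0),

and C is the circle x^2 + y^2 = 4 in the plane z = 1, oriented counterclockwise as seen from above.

Let S be the flat disk x^2 + y^2 ≤ 4 in the plane z = 1, with upward unit normal n̂ = ẑ. By Stokes' theorem,

    ∮_C F · dr = ∬_S (∇ × F) · n̂ dS = ∬_D (curl F)_z dA,

where D is the disk x^2 + y^2 ≤ 4.

Compute the curl of F = (-23y (z^2 + 1), 23x (z^2 + 1), 0):
    (∇ × F)_x = ∂F_z/∂y - ∂F_y/∂z = -46x z,
    (∇ × F)_y = ∂F_x/∂z - ∂F_z/∂x = -46y z,
    (∇ × F)_z = ∂F_y/∂x - ∂F_x/∂y = 46z^2 + 46.

On z = 1, (curl F)_z = 92.

Convert to polar (x = r cos θ, y = r sin θ, dA = r dr dθ); the integrand becomes 92, so

    ∬_D (curl F)_z dA = ∫_0^{2π} ∫_0^{2} (92) · r dr dθ.

Inner (r from 0 to 2): 184.
Outer (θ from 0 to 2π): 368π.

Therefore ∮_C F · dr = 368π.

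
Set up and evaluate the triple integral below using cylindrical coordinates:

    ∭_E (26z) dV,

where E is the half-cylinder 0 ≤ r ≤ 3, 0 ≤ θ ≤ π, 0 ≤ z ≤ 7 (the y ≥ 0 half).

In cylindrical coordinates, x = r cos(θ), y = r sin(θ), z = z, and dV = r dr dθ dz.

The integrand becomes 26z, so

    ∭_E (26z) dV = ∫_{0}^{π} ∫_{0}^{3} ∫_{0}^{7} (26z) · r dz dr dθ.

Inner (z): 637r.
Middle (r from 0 to 3): 5733/2.
Outer (θ): 5733π/2.

Therefore the triple integral equals 5733π/2.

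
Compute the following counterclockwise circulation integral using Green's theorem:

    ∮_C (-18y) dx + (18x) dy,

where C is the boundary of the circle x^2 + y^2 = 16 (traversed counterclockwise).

Green's theorem converts the closed line integral into a double integral over the enclosed region D:

    ∮_C P dx + Q dy = ∬_D (∂Q/∂x - ∂P/∂y) dA.

Here P = -18y, Q = 18x, so

    ∂Q/∂x = 18,    ∂P/∂y = -18,
    ∂Q/∂x - ∂P/∂y = 36.

D is the region x^2 + y^2 ≤ 16. Evaluating the double integral:

In polar coordinates (x = r cos θ, y = r sin θ, dA = r dr dθ) the integrand becomes 36, so

    ∬_D (36) dA = ∫_0^{2π} ∫_0^{4} (36) · r dr dθ.

Inner (r from 0 to 4): 288.
Outer (θ from 0 to 2π): 576π.

Therefore ∮_C P dx + Q dy = 576π.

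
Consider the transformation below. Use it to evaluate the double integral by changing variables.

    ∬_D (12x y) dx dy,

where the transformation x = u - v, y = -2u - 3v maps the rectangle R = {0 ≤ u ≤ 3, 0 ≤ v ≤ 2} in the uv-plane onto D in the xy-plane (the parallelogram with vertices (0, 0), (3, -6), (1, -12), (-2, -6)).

Compute the Jacobian determinant of (x, y) with respect to (u, v):

    ∂(x,y)/∂(u,v) = | 1  -1 | = (1)(-3) - (-1)(-2) = -5.
                   | -2  -3 |

Its absolute value is |J| = 5 (the area scaling factor).

Substituting x = u - v, y = -2u - 3v into the integrand,

    12x y → -24u^2 - 12u v + 36v^2,

so the integral becomes

    ∬_R (-24u^2 - 12u v + 36v^2) · |J| du dv = ∫_0^3 ∫_0^2 (-120u^2 - 60u v + 180v^2) dv du.

Inner (v): -240u^2 - 120u + 480.
Outer (u): -1260.

Therefore ∬_D (12x y) dx dy = -1260.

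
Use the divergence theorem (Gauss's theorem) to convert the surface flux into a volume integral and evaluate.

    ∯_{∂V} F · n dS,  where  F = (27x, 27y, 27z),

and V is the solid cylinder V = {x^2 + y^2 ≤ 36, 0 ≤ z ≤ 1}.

By the divergence theorem,

    ∯_{∂V} F · n dS = ∭_V (∇ · F) dV.

Compute the divergence:
    ∇ · F = ∂F_x/∂x + ∂F_y/∂y + ∂F_z/∂z = 27 + 27 + 27 = 81.

In cylindrical coordinates, x = r cos(θ), y = r sin(θ), z = z, dV = r dr dθ dz, with 0 ≤ r ≤ 6, 0 ≤ θ ≤ 2π, 0 ≤ z ≤ 1.

The integrand, after substitution and multiplying by the volume element, becomes (81) · r, so

    ∭_V (∇·F) dV = ∫_0^{2π} ∫_0^{6} ∫_0^{1} (81) · r dz dr dθ.

Inner (z from 0 to 1): 81r.
Middle (r from 0 to 6): 1458.
Outer (θ from 0 to 2π): 2916π.

Therefore ∯_{∂V} F · n dS = 2916π.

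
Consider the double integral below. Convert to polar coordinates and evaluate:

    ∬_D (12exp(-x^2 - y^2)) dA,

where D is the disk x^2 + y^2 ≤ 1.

The region D is 0 ≤ r ≤ 1, 0 ≤ θ ≤ 2π in polar coordinates, where x = r cos(θ), y = r sin(θ), and dA = r dr dθ.

Under the substitution, the integrand becomes 12exp(-r^2), so

    ∬_D (12exp(-x^2 - y^2)) dA = ∫_{0}^{2π} ∫_{0}^{1} (12exp(-r^2)) · r dr dθ.

Inner integral (in r): ∫_{0}^{1} (12exp(-r^2)) · r dr = 6 - 6exp(-1).

Outer integral (in θ): ∫_{0}^{2π} (6 - 6exp(-1)) dθ = -12π exp(-1) + 12π.

Therefore ∬_D (12exp(-x^2 - y^2)) dA = -12π exp(-1) + 12π.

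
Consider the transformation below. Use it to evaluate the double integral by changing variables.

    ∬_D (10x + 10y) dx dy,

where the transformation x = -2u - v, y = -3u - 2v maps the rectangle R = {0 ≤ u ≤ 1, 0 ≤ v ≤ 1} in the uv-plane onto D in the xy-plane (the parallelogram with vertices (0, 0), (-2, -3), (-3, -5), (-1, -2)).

Compute the Jacobian determinant of (x, y) with respect to (u, v):

    ∂(x,y)/∂(u,v) = | -2  -1 | = (-2)(-2) - (-1)(-3) = 1.
                   | -3  -2 |

Its absolute value is |J| = 1 (the area scaling factor).

Substituting x = -2u - v, y = -3u - 2v into the integrand,

    10x + 10y → -50u - 30v,

so the integral becomes

    ∬_R (-50u - 30v) · |J| du dv = ∫_0^1 ∫_0^1 (-50u - 30v) dv du.

Inner (v): -50u - 15.
Outer (u): -40.

Therefore ∬_D (10x + 10y) dx dy = -40.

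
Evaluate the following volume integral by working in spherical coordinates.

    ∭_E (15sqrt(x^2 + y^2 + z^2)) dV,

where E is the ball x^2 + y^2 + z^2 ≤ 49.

In spherical coordinates, x = ρ sin(φ) cos(θ), y = ρ sin(φ) sin(θ), z = ρ cos(φ), and dV = ρ^2 sin(φ) dρ dφ dθ.

The integrand becomes 15ρ, so

    ∭_E (15sqrt(x^2 + y^2 + z^2)) dV = ∫_{0}^{2π} ∫_{0}^{π} ∫_{0}^{7} (15ρ) · ρ^2 sin(φ) dρ dφ dθ.

Inner (ρ): 36015sin(φ)/4.
Middle (φ): 36015/2.
Outer (θ): 36015π.

Therefore the triple integral equals 36015π.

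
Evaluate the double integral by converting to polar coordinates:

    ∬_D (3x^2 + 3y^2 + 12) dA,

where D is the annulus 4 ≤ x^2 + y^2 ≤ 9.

The region D is 2 ≤ r ≤ 3, 0 ≤ θ ≤ 2π in polar coordinates, where x = r cos(θ), y = r sin(θ), and dA = r dr dθ.

Under the substitution, the integrand becomes 3r^2 + 12, so

    ∬_D (3x^2 + 3y^2 + 12) dA = ∫_{0}^{2π} ∫_{2}^{3} (3r^2 + 12) · r dr dθ.

Inner integral (in r): ∫_{2}^{3} (3r^2 + 12) · r dr = 315/4.

Outer integral (in θ): ∫_{0}^{2π} (315/4) dθ = 315π/2.

Therefore ∬_D (3x^2 + 3y^2 + 12) dA = 315π/2.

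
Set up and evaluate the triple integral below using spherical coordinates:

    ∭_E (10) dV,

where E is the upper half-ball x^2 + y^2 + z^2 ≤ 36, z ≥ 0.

In spherical coordinates, x = ρ sin(φ) cos(θ), y = ρ sin(φ) sin(θ), z = ρ cos(φ), and dV = ρ^2 sin(φ) dρ dφ dθ.

The integrand becomes 10, so

    ∭_E (10) dV = ∫_{0}^{2π} ∫_{0}^{π/2} ∫_{0}^{6} (10) · ρ^2 sin(φ) dρ dφ dθ.

Inner (ρ): 720sin(φ).
Middle (φ): 720.
Outer (θ): 1440π.

Therefore the triple integral equals 1440π.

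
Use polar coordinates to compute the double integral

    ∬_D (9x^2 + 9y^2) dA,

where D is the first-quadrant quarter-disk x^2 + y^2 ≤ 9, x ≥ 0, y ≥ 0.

The region D is 0 ≤ r ≤ 3, 0 ≤ θ ≤ π/2 in polar coordinates, where x = r cos(θ), y = r sin(θ), and dA = r dr dθ.

Under the substitution, the integrand becomes 9r^2, so

    ∬_D (9x^2 + 9y^2) dA = ∫_{0}^{π/2} ∫_{0}^{3} (9r^2) · r dr dθ.

Inner integral (in r): ∫_{0}^{3} (9r^2) · r dr = 729/4.

Outer integral (in θ): ∫_{0}^{π/2} (729/4) dθ = 729π/8.

Therefore ∬_D (9x^2 + 9y^2) dA = 729π/8.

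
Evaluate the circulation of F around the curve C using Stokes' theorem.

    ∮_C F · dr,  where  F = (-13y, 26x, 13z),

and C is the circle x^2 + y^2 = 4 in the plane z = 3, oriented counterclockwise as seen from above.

Let S be the flat disk x^2 + y^2 ≤ 4 in the plane z = 3, with upward unit normal n̂ = ẑ. By Stokes' theorem,

    ∮_C F · dr = ∬_S (∇ × F) · n̂ dS = ∬_D (curl F)_z dA,

where D is the disk x^2 + y^2 ≤ 4.

Compute the curl of F = (-13y, 26x, 13z):
    (∇ × F)_x = ∂F_z/∂y - ∂F_y/∂z = 0,
    (∇ × F)_y = ∂F_x/∂z - ∂F_z/∂x = 0,
    (∇ × F)_z = ∂F_y/∂x - ∂F_x/∂y = 39.

On z = 3, (curl F)_z = 39.

Convert to polar (x = r cos θ, y = r sin θ, dA = r dr dθ); the integrand becomes 39, so

    ∬_D (curl F)_z dA = ∫_0^{2π} ∫_0^{2} (39) · r dr dθ.

Inner (r from 0 to 2): 78.
Outer (θ from 0 to 2π): 156π.

Therefore ∮_C F · dr = 156π.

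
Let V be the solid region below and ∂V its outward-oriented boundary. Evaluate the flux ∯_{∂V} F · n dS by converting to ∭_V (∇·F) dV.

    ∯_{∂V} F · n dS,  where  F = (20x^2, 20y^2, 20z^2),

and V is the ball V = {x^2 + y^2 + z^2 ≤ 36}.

By the divergence theorem,

    ∯_{∂V} F · n dS = ∭_V (∇ · F) dV.

Compute the divergence:
    ∇ · F = ∂F_x/∂x + ∂F_y/∂y + ∂F_z/∂z = 40x + 40y + 40z.

In spherical coordinates, x = ρ sin(φ) cos(θ), y = ρ sin(φ) sin(θ), z = ρ cos(φ), dV = ρ^2 sin(φ) dρ dφ dθ, with 0 ≤ ρ ≤ 6, 0 ≤ φ ≤ π, 0 ≤ θ ≤ 2π.

The integrand, after substitution and multiplying by the volume element, becomes (40ρ (sqrt(2)sin(φ)sin(θ + π/4) + cos(φ))) · ρ^2 sin(φ), so

    ∭_V (∇·F) dV = ∫_0^{2π} ∫_0^{π} ∫_0^{6} (40ρ (sqrt(2)sin(φ)sin(θ + π/4) + cos(φ))) · ρ^2 sin(φ) dρ dφ dθ.

Inner (ρ from 0 to 6): 12960(sqrt(2)sin(φ)sin(θ + π/4) + cos(φ))sin(φ).
Middle (φ from 0 to π): 6480sqrt(2)π sin(θ + π/4).
Outer (θ from 0 to 2π): 0.

Therefore ∯_{∂V} F · n dS = 0.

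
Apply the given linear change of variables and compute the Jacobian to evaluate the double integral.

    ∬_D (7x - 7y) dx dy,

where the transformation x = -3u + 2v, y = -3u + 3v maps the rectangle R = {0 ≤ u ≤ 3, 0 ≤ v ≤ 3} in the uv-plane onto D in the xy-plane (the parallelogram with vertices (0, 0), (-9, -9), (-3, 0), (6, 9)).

Compute the Jacobian determinant of (x, y) with respect to (u, v):

    ∂(x,y)/∂(u,v) = | -3  2 | = (-3)(3) - (2)(-3) = -3.
                   | -3  3 |

Its absolute value is |J| = 3 (the area scaling factor).

Substituting x = -3u + 2v, y = -3u + 3v into the integrand,

    7x - 7y → -7v,

so the integral becomes

    ∬_R (-7v) · |J| du dv = ∫_0^3 ∫_0^3 (-21v) dv du.

Inner (v): -189/2.
Outer (u): -567/2.

Therefore ∬_D (7x - 7y) dx dy = -567/2.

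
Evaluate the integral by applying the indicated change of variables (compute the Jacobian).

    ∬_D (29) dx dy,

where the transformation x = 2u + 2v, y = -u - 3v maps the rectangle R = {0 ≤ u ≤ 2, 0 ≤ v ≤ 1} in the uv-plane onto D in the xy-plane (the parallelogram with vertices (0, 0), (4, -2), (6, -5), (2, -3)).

Compute the Jacobian determinant of (x, y) with respect to (u, v):

    ∂(x,y)/∂(u,v) = | 2  2 | = (2)(-3) - (2)(-1) = -4.
                   | -1  -3 |

Its absolute value is |J| = 4 (the area scaling factor).

Substituting x = 2u + 2v, y = -u - 3v into the integrand,

    29 → 29,

so the integral becomes

    ∬_R (29) · |J| du dv = ∫_0^2 ∫_0^1 (116) dv du.

Inner (v): 116.
Outer (u): 232.

Therefore ∬_D (29) dx dy = 232.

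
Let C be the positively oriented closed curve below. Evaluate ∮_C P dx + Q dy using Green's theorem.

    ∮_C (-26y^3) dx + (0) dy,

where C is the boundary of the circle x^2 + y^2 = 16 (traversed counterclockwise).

Green's theorem converts the closed line integral into a double integral over the enclosed region D:

    ∮_C P dx + Q dy = ∬_D (∂Q/∂x - ∂P/∂y) dA.

Here P = -26y^3, Q = 0, so

    ∂Q/∂x = 0,    ∂P/∂y = -78y^2,
    ∂Q/∂x - ∂P/∂y = 78y^2.

D is the region x^2 + y^2 ≤ 16. Evaluating the double integral:

In polar coordinates (x = r cos θ, y = r sin θ, dA = r dr dθ) the integrand becomes 78r^2sin(θ)^2, so

    ∬_D (78y^2) dA = ∫_0^{2π} ∫_0^{4} (78r^2sin(θ)^2) · r dr dθ.

Inner (r from 0 to 4): 4992sin(θ)^2.
Outer (θ from 0 to 2π): 4992π.

Therefore ∮_C P dx + Q dy = 4992π.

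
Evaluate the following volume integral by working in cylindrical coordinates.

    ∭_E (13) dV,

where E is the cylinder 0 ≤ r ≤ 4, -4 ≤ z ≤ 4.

In cylindrical coordinates, x = r cos(θ), y = r sin(θ), z = z, and dV = r dr dθ dz.

The integrand becomes 13, so

    ∭_E (13) dV = ∫_{0}^{2π} ∫_{0}^{4} ∫_{-4}^{4} (13) · r dz dr dθ.

Inner (z): 104r.
Middle (r from 0 to 4): 832.
Outer (θ): 1664π.

Therefore the triple integral equals 1664π.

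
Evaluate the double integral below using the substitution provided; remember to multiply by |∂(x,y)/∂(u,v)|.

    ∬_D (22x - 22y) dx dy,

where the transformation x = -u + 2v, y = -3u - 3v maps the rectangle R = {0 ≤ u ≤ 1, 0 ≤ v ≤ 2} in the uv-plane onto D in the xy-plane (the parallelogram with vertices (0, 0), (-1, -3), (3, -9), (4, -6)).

Compute the Jacobian determinant of (x, y) with respect to (u, v):

    ∂(x,y)/∂(u,v) = | -1  2 | = (-1)(-3) - (2)(-3) = 9.
                   | -3  -3 |

Its absolute value is |J| = 9 (the area scaling factor).

Substituting x = -u + 2v, y = -3u - 3v into the integrand,

    22x - 22y → 44u + 110v,

so the integral becomes

    ∬_R (44u + 110v) · |J| du dv = ∫_0^1 ∫_0^2 (396u + 990v) dv du.

Inner (v): 792u + 1980.
Outer (u): 2376.

Therefore ∬_D (22x - 22y) dx dy = 2376.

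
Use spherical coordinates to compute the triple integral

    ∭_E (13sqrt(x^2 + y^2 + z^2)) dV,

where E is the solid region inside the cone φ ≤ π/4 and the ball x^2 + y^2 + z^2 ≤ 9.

In spherical coordinates, x = ρ sin(φ) cos(θ), y = ρ sin(φ) sin(θ), z = ρ cos(φ), and dV = ρ^2 sin(φ) dρ dφ dθ.

The integrand becomes 13ρ, so

    ∭_E (13sqrt(x^2 + y^2 + z^2)) dV = ∫_{0}^{2π} ∫_{0}^{π/4} ∫_{0}^{3} (13ρ) · ρ^2 sin(φ) dρ dφ dθ.

Inner (ρ): 1053sin(φ)/4.
Middle (φ): 1053/4 - 1053sqrt(2)/8.
Outer (θ): 1053π (2 - sqrt(2))/4.

Therefore the triple integral equals 1053π (2 - sqrt(2))/4.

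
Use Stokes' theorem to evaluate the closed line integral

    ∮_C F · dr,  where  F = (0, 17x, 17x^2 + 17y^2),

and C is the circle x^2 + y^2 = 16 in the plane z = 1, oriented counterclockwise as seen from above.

Let S be the flat disk x^2 + y^2 ≤ 16 in the plane z = 1, with upward unit normal n̂ = ẑ. By Stokes' theorem,

    ∮_C F · dr = ∬_S (∇ × F) · n̂ dS = ∬_D (curl F)_z dA,

where D is the disk x^2 + y^2 ≤ 16.

Compute the curl of F = (0, 17x, 17x^2 + 17y^2):
    (∇ × F)_x = ∂F_z/∂y - ∂F_y/∂z = 34y,
    (∇ × F)_y = ∂F_x/∂z - ∂F_z/∂x = -34x,
    (∇ × F)_z = ∂F_y/∂x - ∂F_x/∂y = 17.

On z = 1, (curl F)_z = 17.

Convert to polar (x = r cos θ, y = r sin θ, dA = r dr dθ); the integrand becomes 17, so

    ∬_D (curl F)_z dA = ∫_0^{2π} ∫_0^{4} (17) · r dr dθ.

Inner (r from 0 to 4): 136.
Outer (θ from 0 to 2π): 272π.

Therefore ∮_C F · dr = 272π.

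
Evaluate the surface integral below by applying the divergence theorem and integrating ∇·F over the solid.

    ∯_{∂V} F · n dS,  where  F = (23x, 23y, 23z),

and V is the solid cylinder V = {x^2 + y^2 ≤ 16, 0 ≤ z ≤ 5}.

By the divergence theorem,

    ∯_{∂V} F · n dS = ∭_V (∇ · F) dV.

Compute the divergence:
    ∇ · F = ∂F_x/∂x + ∂F_y/∂y + ∂F_z/∂z = 23 + 23 + 23 = 69.

In cylindrical coordinates, x = r cos(θ), y = r sin(θ), z = z, dV = r dr dθ dz, with 0 ≤ r ≤ 4, 0 ≤ θ ≤ 2π, 0 ≤ z ≤ 5.

The integrand, after substitution and multiplying by the volume element, becomes (69) · r, so

    ∭_V (∇·F) dV = ∫_0^{2π} ∫_0^{4} ∫_0^{5} (69) · r dz dr dθ.

Inner (z from 0 to 5): 345r.
Middle (r from 0 to 4): 2760.
Outer (θ from 0 to 2π): 5520π.

Therefore ∯_{∂V} F · n dS = 5520π.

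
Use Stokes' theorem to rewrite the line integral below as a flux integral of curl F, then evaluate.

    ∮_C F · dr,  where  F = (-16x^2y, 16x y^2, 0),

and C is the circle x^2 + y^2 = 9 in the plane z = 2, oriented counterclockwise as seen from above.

Let S be the flat disk x^2 + y^2 ≤ 9 in the plane z = 2, with upward unit normal n̂ = ẑ. By Stokes' theorem,

    ∮_C F · dr = ∬_S (∇ × F) · n̂ dS = ∬_D (curl F)_z dA,

where D is the disk x^2 + y^2 ≤ 9.

Compute the curl of F = (-16x^2y, 16x y^2, 0):
    (∇ × F)_x = ∂F_z/∂y - ∂F_y/∂z = 0,
    (∇ × F)_y = ∂F_x/∂z - ∂F_z/∂x = 0,
    (∇ × F)_z = ∂F_y/∂x - ∂F_x/∂y = 16x^2 + 16y^2.

On z = 2, (curl F)_z = 16x^2 + 16y^2.

Convert to polar (x = r cos θ, y = r sin θ, dA = r dr dθ); the integrand becomes 16r^2, so

    ∬_D (curl F)_z dA = ∫_0^{2π} ∫_0^{3} (16r^2) · r dr dθ.

Inner (r from 0 to 3): 324.
Outer (θ from 0 to 2π): 648π.

Therefore ∮_C F · dr = 648π.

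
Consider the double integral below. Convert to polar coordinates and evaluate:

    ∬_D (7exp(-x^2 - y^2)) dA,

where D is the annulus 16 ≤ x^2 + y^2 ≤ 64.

The region D is 4 ≤ r ≤ 8, 0 ≤ θ ≤ 2π in polar coordinates, where x = r cos(θ), y = r sin(θ), and dA = r dr dθ.

Under the substitution, the integrand becomes 7exp(-r^2), so

    ∬_D (7exp(-x^2 - y^2)) dA = ∫_{0}^{2π} ∫_{4}^{8} (7exp(-r^2)) · r dr dθ.

Inner integral (in r): ∫_{4}^{8} (7exp(-r^2)) · r dr = -(7 - 7exp(48))exp(-64)/2.

Outer integral (in θ): ∫_{0}^{2π} (-(7 - 7exp(48))exp(-64)/2) dθ = -7π (1 - exp(48))exp(-64).

Therefore ∬_D (7exp(-x^2 - y^2)) dA = -7π (1 - exp(48))exp(-64).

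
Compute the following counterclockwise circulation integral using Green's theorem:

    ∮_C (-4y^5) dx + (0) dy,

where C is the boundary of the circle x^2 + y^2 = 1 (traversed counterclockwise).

Green's theorem converts the closed line integral into a double integral over the enclosed region D:

    ∮_C P dx + Q dy = ∬_D (∂Q/∂x - ∂P/∂y) dA.

Here P = -4y^5, Q = 0, so

    ∂Q/∂x = 0,    ∂P/∂y = -20y^4,
    ∂Q/∂x - ∂P/∂y = 20y^4.

D is the region x^2 + y^2 ≤ 1. Evaluating the double integral:

In polar coordinates (x = r cos θ, y = r sin θ, dA = r dr dθ) the integrand becomes 20r^4sin(θ)^4, so

    ∬_D (20y^4) dA = ∫_0^{2π} ∫_0^{1} (20r^4sin(θ)^4) · r dr dθ.

Inner (r from 0 to 1): 10sin(θ)^4/3.
Outer (θ from 0 to 2π): 5π/2.

Therefore ∮_C P dx + Q dy = 5π/2.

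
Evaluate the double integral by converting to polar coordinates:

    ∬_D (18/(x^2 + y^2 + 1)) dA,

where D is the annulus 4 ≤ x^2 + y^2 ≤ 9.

The region D is 2 ≤ r ≤ 3, 0 ≤ θ ≤ 2π in polar coordinates, where x = r cos(θ), y = r sin(θ), and dA = r dr dθ.

Under the substitution, the integrand becomes 18/(r^2 + 1), so

    ∬_D (18/(x^2 + y^2 + 1)) dA = ∫_{0}^{2π} ∫_{2}^{3} (18/(r^2 + 1)) · r dr dθ.

Inner integral (in r): ∫_{2}^{3} (18/(r^2 + 1)) · r dr = log(512).

Outer integral (in θ): ∫_{0}^{2π} (log(512)) dθ = 18π log(2).

Therefore ∬_D (18/(x^2 + y^2 + 1)) dA = 18π log(2).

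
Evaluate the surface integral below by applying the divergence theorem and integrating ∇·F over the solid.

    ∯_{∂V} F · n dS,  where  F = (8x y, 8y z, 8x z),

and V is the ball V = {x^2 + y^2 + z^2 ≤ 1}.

By the divergence theorem,

    ∯_{∂V} F · n dS = ∭_V (∇ · F) dV.

Compute the divergence:
    ∇ · F = ∂F_x/∂x + ∂F_y/∂y + ∂F_z/∂z = 8y + 8z + 8x = 8x + 8y + 8z.

In spherical coordinates, x = ρ sin(φ) cos(θ), y = ρ sin(φ) sin(θ), z = ρ cos(φ), dV = ρ^2 sin(φ) dρ dφ dθ, with 0 ≤ ρ ≤ 1, 0 ≤ φ ≤ π, 0 ≤ θ ≤ 2π.

The integrand, after substitution and multiplying by the volume element, becomes (8ρ (sqrt(2)sin(φ)sin(θ + π/4) + cos(φ))) · ρ^2 sin(φ), so

    ∭_V (∇·F) dV = ∫_0^{2π} ∫_0^{π} ∫_0^{1} (8ρ (sqrt(2)sin(φ)sin(θ + π/4) + cos(φ))) · ρ^2 sin(φ) dρ dφ dθ.

Inner (ρ from 0 to 1): 2(sqrt(2)sin(φ)sin(θ + π/4) + cos(φ))sin(φ).
Middle (φ from 0 to π): sqrt(2)π sin(θ + π/4).
Outer (θ from 0 to 2π): 0.

Therefore ∯_{∂V} F · n dS = 0.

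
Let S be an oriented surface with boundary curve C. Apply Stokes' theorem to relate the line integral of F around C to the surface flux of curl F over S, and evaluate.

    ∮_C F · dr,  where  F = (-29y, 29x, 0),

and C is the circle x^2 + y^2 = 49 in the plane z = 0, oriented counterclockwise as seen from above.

Let S be the flat disk x^2 + y^2 ≤ 49 in the plane z = 0, with upward unit normal n̂ = ẑ. By Stokes' theorem,

    ∮_C F · dr = ∬_S (∇ × F) · n̂ dS = ∬_D (curl F)_z dA,

where D is the disk x^2 + y^2 ≤ 49.

Compute the curl of F = (-29y, 29x, 0):
    (∇ × F)_x = ∂F_z/∂y - ∂F_y/∂z = 0,
    (∇ × F)_y = ∂F_x/∂z - ∂F_z/∂x = 0,
    (∇ × F)_z = ∂F_y/∂x - ∂F_x/∂y = 58.

On z = 0, (curl F)_z = 58.

Convert to polar (x = r cos θ, y = r sin θ, dA = r dr dθ); the integrand becomes 58, so

    ∬_D (curl F)_z dA = ∫_0^{2π} ∫_0^{7} (58) · r dr dθ.

Inner (r from 0 to 7): 1421.
Outer (θ from 0 to 2π): 2842π.

Therefore ∮_C F · dr = 2842π.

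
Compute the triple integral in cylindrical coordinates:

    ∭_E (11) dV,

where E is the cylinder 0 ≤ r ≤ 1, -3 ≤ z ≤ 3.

In cylindrical coordinates, x = r cos(θ), y = r sin(θ), z = z, and dV = r dr dθ dz.

The integrand becomes 11, so

    ∭_E (11) dV = ∫_{0}^{2π} ∫_{0}^{1} ∫_{-3}^{3} (11) · r dz dr dθ.

Inner (z): 66r.
Middle (r from 0 to 1): 33.
Outer (θ): 66π.

Therefore the triple integral equals 66π.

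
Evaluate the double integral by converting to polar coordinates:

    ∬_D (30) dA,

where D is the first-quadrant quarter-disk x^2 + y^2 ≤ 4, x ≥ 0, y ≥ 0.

The region D is 0 ≤ r ≤ 2, 0 ≤ θ ≤ π/2 in polar coordinates, where x = r cos(θ), y = r sin(θ), and dA = r dr dθ.

Under the substitution, the integrand becomes 30, so

    ∬_D (30) dA = ∫_{0}^{π/2} ∫_{0}^{2} (30) · r dr dθ.

Inner integral (in r): ∫_{0}^{2} (30) · r dr = 60.

Outer integral (in θ): ∫_{0}^{π/2} (60) dθ = 30π.

Therefore ∬_D (30) dA = 30π.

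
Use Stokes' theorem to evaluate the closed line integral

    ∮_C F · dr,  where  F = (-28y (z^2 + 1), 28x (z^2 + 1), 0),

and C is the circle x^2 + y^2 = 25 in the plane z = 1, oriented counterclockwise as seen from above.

Let S be the flat disk x^2 + y^2 ≤ 25 in the plane z = 1, with upward unit normal n̂ = ẑ. By Stokes' theorem,

    ∮_C F · dr = ∬_S (∇ × F) · n̂ dS = ∬_D (curl F)_z dA,

where D is the disk x^2 + y^2 ≤ 25.

Compute the curl of F = (-28y (z^2 + 1), 28x (z^2 + 1), 0):
    (∇ × F)_x = ∂F_z/∂y - ∂F_y/∂z = -56x z,
    (∇ × F)_y = ∂F_x/∂z - ∂F_z/∂x = -56y z,
    (∇ × F)_z = ∂F_y/∂x - ∂F_x/∂y = 56z^2 + 56.

On z = 1, (curl F)_z = 112.

Convert to polar (x = r cos θ, y = r sin θ, dA = r dr dθ); the integrand becomes 112, so

    ∬_D (curl F)_z dA = ∫_0^{2π} ∫_0^{5} (112) · r dr dθ.

Inner (r from 0 to 5): 1400.
Outer (θ from 0 to 2π): 2800π.

Therefore ∮_C F · dr = 2800π.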